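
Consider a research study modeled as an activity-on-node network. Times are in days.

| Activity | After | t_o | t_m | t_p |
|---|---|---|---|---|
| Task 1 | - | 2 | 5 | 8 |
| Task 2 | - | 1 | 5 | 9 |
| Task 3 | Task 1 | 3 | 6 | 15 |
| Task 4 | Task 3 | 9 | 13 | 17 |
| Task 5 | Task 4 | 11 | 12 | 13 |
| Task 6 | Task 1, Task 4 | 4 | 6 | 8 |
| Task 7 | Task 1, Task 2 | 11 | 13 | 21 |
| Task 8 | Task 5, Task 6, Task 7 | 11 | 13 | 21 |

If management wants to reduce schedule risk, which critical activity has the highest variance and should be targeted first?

Task 3

te_Task 1 = (2 + 4·5 + 8)/6 = 30/6 = 5; σ²_Task 1 = ((8−2)/6)² = 1.000
te_Task 2 = (1 + 4·5 + 9)/6 = 30/6 = 5; σ²_Task 2 = ((9−1)/6)² = 1.778
te_Task 3 = (3 + 4·6 + 15)/6 = 42/6 = 7; σ²_Task 3 = ((15−3)/6)² = 4.000
te_Task 4 = (9 + 4·13 + 17)/6 = 78/6 = 13; σ²_Task 4 = ((17−9)/6)² = 1.778
te_Task 5 = (11 + 4·12 + 13)/6 = 72/6 = 12; σ²_Task 5 = ((13−11)/6)² = 0.111
te_Task 6 = (4 + 4·6 + 8)/6 = 36/6 = 6; σ²_Task 6 = ((8−4)/6)² = 0.444
te_Task 7 = (11 + 4·13 + 21)/6 = 84/6 = 14; σ²_Task 7 = ((21−11)/6)² = 2.778
te_Task 8 = (11 + 4·13 + 21)/6 = 84/6 = 14; σ²_Task 8 = ((21−11)/6)² = 2.778

Forward pass:
ES_Task 1 = 0; EF_Task 1 = 5
ES_Task 2 = 0; EF_Task 2 = 5
ES_Task 3 = 5; EF_Task 3 = 5+7 = 12
ES_Task 4 = 12; EF_Task 4 = 12+13 = 25
ES_Task 5 = 25; EF_Task 5 = 25+12 = 37
ES_Task 6 = max(EF_Task 1=5, EF_Task 4=25) = 25; EF_Task 6 = 25+6 = 31
ES_Task 7 = max(EF_Task 1=5, EF_Task 2=5) = 5; EF_Task 7 = 5+14 = 19
ES_Task 8 = max(EF_Task 5=37, EF_Task 6=31, EF_Task 7=19) = 37; EF_Task 8 = 37+14 = 51
Expected project duration μ = 51 days. Critical path: Task 1 → Task 3 → Task 4 → Task 5 → Task 8.

Variances on critical path: σ²_Task 1=1.000, σ²_Task 3=4.000, σ²_Task 4=1.778, σ²_Task 5=0.111, σ²_Task 8=2.778.
Largest is σ²_Task 3 = 4.000.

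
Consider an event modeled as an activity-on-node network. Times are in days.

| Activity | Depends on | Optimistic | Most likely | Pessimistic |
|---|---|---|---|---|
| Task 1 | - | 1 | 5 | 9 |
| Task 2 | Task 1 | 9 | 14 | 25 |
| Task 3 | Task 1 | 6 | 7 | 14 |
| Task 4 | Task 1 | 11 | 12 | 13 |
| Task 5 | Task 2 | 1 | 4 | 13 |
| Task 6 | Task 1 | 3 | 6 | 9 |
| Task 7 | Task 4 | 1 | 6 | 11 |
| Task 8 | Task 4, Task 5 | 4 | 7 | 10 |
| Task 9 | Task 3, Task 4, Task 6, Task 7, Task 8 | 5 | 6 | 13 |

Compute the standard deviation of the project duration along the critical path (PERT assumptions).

te_Task 1 = (1 + 4·5 + 9)/6 = 30/6 = 5; σ²_Task 1 = ((9−1)/6)² = 1.778
te_Task 2 = (9 + 4·14 + 25)/6 = 90/6 = 15; σ²_Task 2 = ((25−9)/6)² = 7.111
te_Task 3 = (6 + 4·7 + 14)/6 = 48/6 = 8; σ²_Task 3 = ((14−6)/6)² = 1.778
te_Task 4 = (11 + 4·12 + 13)/6 = 72/6 = 12; σ²_Task 4 = ((13−11)/6)² = 0.111
te_Task 5 = (1 + 4·4 + 13)/6 = 30/6 = 5; σ²_Task 5 = ((13−1)/6)² = 4.000
te_Task 6 = (3 + 4·6 + 9)/6 = 36/6 = 6; σ²_Task 6 = ((9−3)/6)² = 1.000
te_Task 7 = (1 + 4·6 + 11)/6 = 36/6 = 6; σ²_Task 7 = ((11−1)/6)² = 2.778
te_Task 8 = (4 + 4·7 + 10)/6 = 42/6 = 7; σ²_Task 8 = ((10−4)/6)² = 1.000
te_Task 9 = (5 + 4·6 + 13)/6 = 42/6 = 7; σ²_Task 9 = ((13−5)/6)² = 1.778

Forward pass:
ES_Task 1 = 0; EF_Task 1 = 5
ES_Task 2 = 5; EF_Task 2 = 5+15 = 20
ES_Task 3 = 5; EF_Task 3 = 5+8 = 13
ES_Task 4 = 5; EF_Task 4 = 5+12 = 17
ES_Task 5 = 20; EF_Task 5 = 20+5 = 25
ES_Task 6 = 5; EF_Task 6 = 5+6 = 11
ES_Task 7 = 17; EF_Task 7 = 17+6 = 23
ES_Task 8 = max(EF_Task 4=17, EF_Task 5=25) = 25; EF_Task 8 = 25+7 = 32
ES_Task 9 = max(EF_Task 3=13, EF_Task 4=17, EF_Task 6=11, EF_Task 7=23, EF_Task 8=32) = 32; EF_Task 9 = 32+7 = 39
Expected project duration μ = 39 days. Critical path: Task 1 → Task 2 → Task 5 → Task 8 → Task 9.

Variance along critical path = 1.778 + 7.111 + 4.000 + 1.000 + 1.778 = 15.667
σ = √15.667 = 3.958 days

3.96 days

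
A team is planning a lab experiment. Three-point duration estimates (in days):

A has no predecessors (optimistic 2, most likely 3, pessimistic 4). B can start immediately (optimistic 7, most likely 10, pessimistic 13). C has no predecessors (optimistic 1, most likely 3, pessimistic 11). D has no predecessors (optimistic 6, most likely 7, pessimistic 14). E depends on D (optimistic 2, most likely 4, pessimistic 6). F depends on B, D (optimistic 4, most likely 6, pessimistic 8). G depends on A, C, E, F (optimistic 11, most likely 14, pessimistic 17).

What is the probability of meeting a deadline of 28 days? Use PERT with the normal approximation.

0.100

te_A = (2 + 4·3 + 4)/6 = 18/6 = 3; σ²_A = ((4−2)/6)² = 0.111
te_B = (7 + 4·10 + 13)/6 = 60/6 = 10; σ²_B = ((13−7)/6)² = 1.000
te_C = (1 + 4·3 + 11)/6 = 24/6 = 4; σ²_C = ((11−1)/6)² = 2.778
te_D = (6 + 4·7 + 14)/6 = 48/6 = 8; σ²_D = ((14−6)/6)² = 1.778
te_E = (2 + 4·4 + 6)/6 = 24/6 = 4; σ²_E = ((6−2)/6)² = 0.444
te_F = (4 + 4·6 + 8)/6 = 36/6 = 6; σ²_F = ((8−4)/6)² = 0.444
te_G = (11 + 4·14 + 17)/6 = 84/6 = 14; σ²_G = ((17−11)/6)² = 1.000

Forward pass:
ES_A = 0; EF_A = 3
ES_B = 0; EF_B = 10
ES_C = 0; EF_C = 4
ES_D = 0; EF_D = 8
ES_E = 8; EF_E = 8+4 = 12
ES_F = max(EF_B=10, EF_D=8) = 10; EF_F = 10+6 = 16
ES_G = max(EF_A=3, EF_C=4, EF_E=12, EF_F=16) = 16; EF_G = 16+14 = 30
Expected project duration μ = 30 days. Critical path: B → F → G.

Variance along critical path = 1.000 + 0.444 + 1.000 = 2.444; σ = √2.444 = 1.563 days.
Z = (28 − 30) / 1.563 = -1.279
P(T ≤ 28) = Φ(-1.279) ≈ 0.100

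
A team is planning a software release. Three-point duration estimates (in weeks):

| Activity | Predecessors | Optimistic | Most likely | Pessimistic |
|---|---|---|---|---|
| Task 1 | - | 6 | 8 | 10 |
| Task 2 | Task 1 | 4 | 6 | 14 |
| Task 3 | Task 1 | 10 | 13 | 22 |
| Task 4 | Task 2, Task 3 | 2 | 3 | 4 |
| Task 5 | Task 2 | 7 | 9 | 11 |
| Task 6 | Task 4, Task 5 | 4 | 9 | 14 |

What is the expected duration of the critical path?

te_Task 1 = (6 + 4·8 + 10)/6 = 48/6 = 8
te_Task 2 = (4 + 4·6 + 14)/6 = 42/6 = 7
te_Task 3 = (10 + 4·13 + 22)/6 = 84/6 = 14
te_Task 4 = (2 + 4·3 + 4)/6 = 18/6 = 3
te_Task 5 = (7 + 4·9 + 11)/6 = 54/6 = 9
te_Task 6 = (4 + 4·9 + 14)/6 = 54/6 = 9

Forward pass:
ES_Task 1 = 0; EF_Task 1 = 8
ES_Task 2 = 8; EF_Task 2 = 8+7 = 15
ES_Task 3 = 8; EF_Task 3 = 8+14 = 22
ES_Task 4 = max(EF_Task 2=15, EF_Task 3=22) = 22; EF_Task 4 = 22+3 = 25
ES_Task 5 = 15; EF_Task 5 = 15+9 = 24
ES_Task 6 = max(EF_Task 4=25, EF_Task 5=24) = 25; EF_Task 6 = 25+9 = 34
Expected project duration μ = 34 weeks. Critical path: Task 1 → Task 3 → Task 4 → Task 6.

34 weeks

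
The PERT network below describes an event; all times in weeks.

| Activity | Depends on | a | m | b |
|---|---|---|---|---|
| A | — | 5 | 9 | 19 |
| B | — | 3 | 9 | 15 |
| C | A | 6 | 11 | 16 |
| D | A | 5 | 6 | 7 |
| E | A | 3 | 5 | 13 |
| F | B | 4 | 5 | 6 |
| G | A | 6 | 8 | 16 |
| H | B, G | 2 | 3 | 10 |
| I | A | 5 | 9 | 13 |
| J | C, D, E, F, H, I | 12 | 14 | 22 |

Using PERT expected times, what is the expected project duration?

te_A = (5 + 4·9 + 19)/6 = 60/6 = 10
te_B = (3 + 4·9 + 15)/6 = 54/6 = 9
te_C = (6 + 4·11 + 16)/6 = 66/6 = 11
te_D = (5 + 4·6 + 7)/6 = 36/6 = 6
te_E = (3 + 4·5 + 13)/6 = 36/6 = 6
te_F = (4 + 4·5 + 6)/6 = 30/6 = 5
te_G = (6 + 4·8 + 16)/6 = 54/6 = 9
te_H = (2 + 4·3 + 10)/6 = 24/6 = 4
te_I = (5 + 4·9 + 13)/6 = 54/6 = 9
te_J = (12 + 4·14 + 22)/6 = 90/6 = 15

Forward pass:
ES_A = 0; EF_A = 10
ES_B = 0; EF_B = 9
ES_C = 10; EF_C = 10+11 = 21
ES_D = 10; EF_D = 10+6 = 16
ES_E = 10; EF_E = 10+6 = 16
ES_F = 9; EF_F = 9+5 = 14
ES_G = 10; EF_G = 10+9 = 19
ES_H = max(EF_B=9, EF_G=19) = 19; EF_H = 19+4 = 23
ES_I = 10; EF_I = 10+9 = 19
ES_J = max(EF_C=21, EF_D=16, EF_E=16, EF_F=14, EF_H=23, EF_I=19) = 23; EF_J = 23+15 = 38
Expected project duration μ = 38 weeks. Critical path: A → G → H → J.

38 weeks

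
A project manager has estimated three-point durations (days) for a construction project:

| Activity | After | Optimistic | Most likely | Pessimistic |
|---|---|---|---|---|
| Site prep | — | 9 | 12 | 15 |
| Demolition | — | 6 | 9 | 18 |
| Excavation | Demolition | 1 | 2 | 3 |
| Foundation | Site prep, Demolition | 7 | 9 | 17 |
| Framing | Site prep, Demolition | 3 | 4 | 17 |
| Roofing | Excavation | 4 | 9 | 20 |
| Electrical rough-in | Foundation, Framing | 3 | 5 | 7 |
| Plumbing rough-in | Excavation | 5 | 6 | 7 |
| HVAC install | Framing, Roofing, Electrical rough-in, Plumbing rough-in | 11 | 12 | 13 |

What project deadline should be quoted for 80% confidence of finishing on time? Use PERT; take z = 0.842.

te_Site prep = (9 + 4·12 + 15)/6 = 72/6 = 12; σ²_Site prep = ((15−9)/6)² = 1.000
te_Demolition = (6 + 4·9 + 18)/6 = 60/6 = 10; σ²_Demolition = ((18−6)/6)² = 4.000
te_Excavation = (1 + 4·2 + 3)/6 = 12/6 = 2; σ²_Excavation = ((3−1)/6)² = 0.111
te_Foundation = (7 + 4·9 + 17)/6 = 60/6 = 10; σ²_Foundation = ((17−7)/6)² = 2.778
te_Framing = (3 + 4·4 + 17)/6 = 36/6 = 6; σ²_Framing = ((17−3)/6)² = 5.444
te_Roofing = (4 + 4·9 + 20)/6 = 60/6 = 10; σ²_Roofing = ((20−4)/6)² = 7.111
te_Electrical rough-in = (3 + 4·5 + 7)/6 = 30/6 = 5; σ²_Electrical rough-in = ((7−3)/6)² = 0.444
te_Plumbing rough-in = (5 + 4·6 + 7)/6 = 36/6 = 6; σ²_Plumbing rough-in = ((7−5)/6)² = 0.111
te_HVAC install = (11 + 4·12 + 13)/6 = 72/6 = 12; σ²_HVAC install = ((13−11)/6)² = 0.111

Forward pass:
ES_Site prep = 0; EF_Site prep = 12
ES_Demolition = 0; EF_Demolition = 10
ES_Excavation = 10; EF_Excavation = 10+2 = 12
ES_Foundation = max(EF_Site prep=12, EF_Demolition=10) = 12; EF_Foundation = 12+10 = 22
ES_Framing = max(EF_Site prep=12, EF_Demolition=10) = 12; EF_Framing = 12+6 = 18
ES_Roofing = 12; EF_Roofing = 12+10 = 22
ES_Electrical rough-in = max(EF_Foundation=22, EF_Framing=18) = 22; EF_Electrical rough-in = 22+5 = 27
ES_Plumbing rough-in = 12; EF_Plumbing rough-in = 12+6 = 18
ES_HVAC install = max(EF_Framing=18, EF_Roofing=22, EF_Electrical rough-in=27, EF_Plumbing rough-in=18) = 27; EF_HVAC install = 27+12 = 39
Expected project duration μ = 39 days. Critical path: Site prep → Foundation → Electrical rough-in → HVAC install.

Variance along critical path = 1.000 + 2.778 + 0.444 + 0.111 = 4.333; σ = 2.082 days.
D = μ + z·σ = 39 + 0.842·2.082 = 40.8 days

40.8 days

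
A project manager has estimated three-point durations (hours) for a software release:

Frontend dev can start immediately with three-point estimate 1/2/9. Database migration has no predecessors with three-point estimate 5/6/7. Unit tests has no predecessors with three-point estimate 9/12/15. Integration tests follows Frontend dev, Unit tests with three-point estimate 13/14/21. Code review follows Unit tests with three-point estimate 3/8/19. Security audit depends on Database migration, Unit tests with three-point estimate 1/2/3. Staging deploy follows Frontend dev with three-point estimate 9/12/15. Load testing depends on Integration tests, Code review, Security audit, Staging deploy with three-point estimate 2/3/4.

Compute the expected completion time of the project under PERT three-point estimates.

30 hours

te_Frontend dev = (1 + 4·2 + 9)/6 = 18/6 = 3
te_Database migration = (5 + 4·6 + 7)/6 = 36/6 = 6
te_Unit tests = (9 + 4·12 + 15)/6 = 72/6 = 12
te_Integration tests = (13 + 4·14 + 21)/6 = 90/6 = 15
te_Code review = (3 + 4·8 + 19)/6 = 54/6 = 9
te_Security audit = (1 + 4·2 + 3)/6 = 12/6 = 2
te_Staging deploy = (9 + 4·12 + 15)/6 = 72/6 = 12
te_Load testing = (2 + 4·3 + 4)/6 = 18/6 = 3

Forward pass:
ES_Frontend dev = 0; EF_Frontend dev = 3
ES_Database migration = 0; EF_Database migration = 6
ES_Unit tests = 0; EF_Unit tests = 12
ES_Integration tests = max(EF_Frontend dev=3, EF_Unit tests=12) = 12; EF_Integration tests = 12+15 = 27
ES_Code review = 12; EF_Code review = 12+9 = 21
ES_Security audit = max(EF_Database migration=6, EF_Unit tests=12) = 12; EF_Security audit = 12+2 = 14
ES_Staging deploy = 3; EF_Staging deploy = 3+12 = 15
ES_Load testing = max(EF_Integration tests=27, EF_Code review=21, EF_Security audit=14, EF_Staging deploy=15) = 27; EF_Load testing = 27+3 = 30
Expected project duration μ = 30 hours. Critical path: Unit tests → Integration tests → Load testing.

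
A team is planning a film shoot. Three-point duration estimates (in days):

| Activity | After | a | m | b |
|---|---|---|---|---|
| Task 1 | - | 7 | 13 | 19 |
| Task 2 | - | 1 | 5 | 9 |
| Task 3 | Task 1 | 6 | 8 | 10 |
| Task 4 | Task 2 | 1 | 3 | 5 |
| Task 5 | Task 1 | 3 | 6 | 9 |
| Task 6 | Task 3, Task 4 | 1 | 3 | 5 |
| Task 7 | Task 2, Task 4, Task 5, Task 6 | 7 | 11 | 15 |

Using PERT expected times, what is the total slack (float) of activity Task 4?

te_Task 1 = (7 + 4·13 + 19)/6 = 78/6 = 13
te_Task 2 = (1 + 4·5 + 9)/6 = 30/6 = 5
te_Task 3 = (6 + 4·8 + 10)/6 = 48/6 = 8
te_Task 4 = (1 + 4·3 + 5)/6 = 18/6 = 3
te_Task 5 = (3 + 4·6 + 9)/6 = 36/6 = 6
te_Task 6 = (1 + 4·3 + 5)/6 = 18/6 = 3
te_Task 7 = (7 + 4·11 + 15)/6 = 66/6 = 11

Forward pass:
ES_Task 1 = 0; EF_Task 1 = 13
ES_Task 2 = 0; EF_Task 2 = 5
ES_Task 3 = 13; EF_Task 3 = 13+8 = 21
ES_Task 4 = 5; EF_Task 4 = 5+3 = 8
ES_Task 5 = 13; EF_Task 5 = 13+6 = 19
ES_Task 6 = max(EF_Task 3=21, EF_Task 4=8) = 21; EF_Task 6 = 21+3 = 24
ES_Task 7 = max(EF_Task 2=5, EF_Task 4=8, EF_Task 5=19, EF_Task 6=24) = 24; EF_Task 7 = 24+11 = 35
Expected project duration μ = 35 days. Critical path: Task 1 → Task 3 → Task 6 → Task 7.

Backward pass:
LF_Task 7 = 35; LS_Task 7 = 35−11 = 24
LF_Task 6 = LS_Task 7 = 24; LS_Task 6 = 24−3 = 21
LF_Task 5 = LS_Task 7 = 24; LS_Task 5 = 24−6 = 18
LF_Task 4 = min(LS_Task 6=21, LS_Task 7=24) = 21; LS_Task 4 = 21−3 = 18
LF_Task 3 = LS_Task 6 = 21; LS_Task 3 = 21−8 = 13
LF_Task 2 = min(LS_Task 4=18, LS_Task 7=24) = 18; LS_Task 2 = 18−5 = 13
LF_Task 1 = min(LS_Task 3=13, LS_Task 5=18) = 13; LS_Task 1 = 13−13 = 0
Slack_Task 4 = LS_Task 4 − ES_Task 4 = 18 − 5 = 13

13 days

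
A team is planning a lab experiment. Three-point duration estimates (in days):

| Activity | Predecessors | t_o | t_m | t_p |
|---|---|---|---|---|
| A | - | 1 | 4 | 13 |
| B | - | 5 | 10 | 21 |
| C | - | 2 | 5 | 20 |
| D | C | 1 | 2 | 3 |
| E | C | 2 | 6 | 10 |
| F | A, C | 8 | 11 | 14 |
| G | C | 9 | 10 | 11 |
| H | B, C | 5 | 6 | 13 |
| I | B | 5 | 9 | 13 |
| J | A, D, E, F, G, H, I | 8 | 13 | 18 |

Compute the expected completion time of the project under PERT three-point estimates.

33 days

te_A = (1 + 4·4 + 13)/6 = 30/6 = 5
te_B = (5 + 4·10 + 21)/6 = 66/6 = 11
te_C = (2 + 4·5 + 20)/6 = 42/6 = 7
te_D = (1 + 4·2 + 3)/6 = 12/6 = 2
te_E = (2 + 4·6 + 10)/6 = 36/6 = 6
te_F = (8 + 4·11 + 14)/6 = 66/6 = 11
te_G = (9 + 4·10 + 11)/6 = 60/6 = 10
te_H = (5 + 4·6 + 13)/6 = 42/6 = 7
te_I = (5 + 4·9 + 13)/6 = 54/6 = 9
te_J = (8 + 4·13 + 18)/6 = 78/6 = 13

Forward pass:
ES_A = 0; EF_A = 5
ES_B = 0; EF_B = 11
ES_C = 0; EF_C = 7
ES_D = 7; EF_D = 7+2 = 9
ES_E = 7; EF_E = 7+6 = 13
ES_F = max(EF_A=5, EF_C=7) = 7; EF_F = 7+11 = 18
ES_G = 7; EF_G = 7+10 = 17
ES_H = max(EF_B=11, EF_C=7) = 11; EF_H = 11+7 = 18
ES_I = 11; EF_I = 11+9 = 20
ES_J = max(EF_A=5, EF_D=9, EF_E=13, EF_F=18, EF_G=17, EF_H=18, EF_I=20) = 20; EF_J = 20+13 = 33
Expected project duration μ = 33 days. Critical path: B → I → J.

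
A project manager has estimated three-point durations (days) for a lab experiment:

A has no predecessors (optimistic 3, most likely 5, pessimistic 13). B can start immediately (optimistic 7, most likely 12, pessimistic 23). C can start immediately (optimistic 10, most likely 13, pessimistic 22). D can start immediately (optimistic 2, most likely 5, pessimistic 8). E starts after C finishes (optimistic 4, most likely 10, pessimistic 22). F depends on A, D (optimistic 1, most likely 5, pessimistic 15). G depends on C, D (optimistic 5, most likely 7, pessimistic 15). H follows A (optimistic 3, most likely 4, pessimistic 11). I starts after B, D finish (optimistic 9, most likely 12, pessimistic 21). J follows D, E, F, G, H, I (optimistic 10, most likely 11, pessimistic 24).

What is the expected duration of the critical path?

te_A = (3 + 4·5 + 13)/6 = 36/6 = 6
te_B = (7 + 4·12 + 23)/6 = 78/6 = 13
te_C = (10 + 4·13 + 22)/6 = 84/6 = 14
te_D = (2 + 4·5 + 8)/6 = 30/6 = 5
te_E = (4 + 4·10 + 22)/6 = 66/6 = 11
te_F = (1 + 4·5 + 15)/6 = 36/6 = 6
te_G = (5 + 4·7 + 15)/6 = 48/6 = 8
te_H = (3 + 4·4 + 11)/6 = 30/6 = 5
te_I = (9 + 4·12 + 21)/6 = 78/6 = 13
te_J = (10 + 4·11 + 24)/6 = 78/6 = 13

Forward pass:
ES_A = 0; EF_A = 6
ES_B = 0; EF_B = 13
ES_C = 0; EF_C = 14
ES_D = 0; EF_D = 5
ES_E = 14; EF_E = 14+11 = 25
ES_F = max(EF_A=6, EF_D=5) = 6; EF_F = 6+6 = 12
ES_G = max(EF_C=14, EF_D=5) = 14; EF_G = 14+8 = 22
ES_H = 6; EF_H = 6+5 = 11
ES_I = max(EF_B=13, EF_D=5) = 13; EF_I = 13+13 = 26
ES_J = max(EF_D=5, EF_E=25, EF_F=12, EF_G=22, EF_H=11, EF_I=26) = 26; EF_J = 26+13 = 39
Expected project duration μ = 39 days. Critical path: B → I → J.

39 days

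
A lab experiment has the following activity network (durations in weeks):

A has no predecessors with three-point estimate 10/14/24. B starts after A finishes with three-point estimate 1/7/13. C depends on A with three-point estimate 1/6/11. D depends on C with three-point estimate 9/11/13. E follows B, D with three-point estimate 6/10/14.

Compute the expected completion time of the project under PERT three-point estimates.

42 weeks

te_A = (10 + 4·14 + 24)/6 = 90/6 = 15
te_B = (1 + 4·7 + 13)/6 = 42/6 = 7
te_C = (1 + 4·6 + 11)/6 = 36/6 = 6
te_D = (9 + 4·11 + 13)/6 = 66/6 = 11
te_E = (6 + 4·10 + 14)/6 = 60/6 = 10

Forward pass:
ES_A = 0; EF_A = 15
ES_B = 15; EF_B = 15+7 = 22
ES_C = 15; EF_C = 15+6 = 21
ES_D = 21; EF_D = 21+11 = 32
ES_E = max(EF_B=22, EF_D=32) = 32; EF_E = 32+10 = 42
Expected project duration μ = 42 weeks. Critical path: A → C → D → E.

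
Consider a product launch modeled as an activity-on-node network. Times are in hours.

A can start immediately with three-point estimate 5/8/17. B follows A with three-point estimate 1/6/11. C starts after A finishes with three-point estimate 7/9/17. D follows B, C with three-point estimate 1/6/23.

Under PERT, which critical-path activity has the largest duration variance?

te_A = (5 + 4·8 + 17)/6 = 54/6 = 9; σ²_A = ((17−5)/6)² = 4.000
te_B = (1 + 4·6 + 11)/6 = 36/6 = 6; σ²_B = ((11−1)/6)² = 2.778
te_C = (7 + 4·9 + 17)/6 = 60/6 = 10; σ²_C = ((17−7)/6)² = 2.778
te_D = (1 + 4·6 + 23)/6 = 48/6 = 8; σ²_D = ((23−1)/6)² = 13.444

Forward pass:
ES_A = 0; EF_A = 9
ES_B = 9; EF_B = 9+6 = 15
ES_C = 9; EF_C = 9+10 = 19
ES_D = max(EF_B=15, EF_C=19) = 19; EF_D = 19+8 = 27
Expected project duration μ = 27 hours. Critical path: A → C → D.

Variances on critical path: σ²_A=4.000, σ²_C=2.778, σ²_D=13.444.
Largest is σ²_D = 13.444.

D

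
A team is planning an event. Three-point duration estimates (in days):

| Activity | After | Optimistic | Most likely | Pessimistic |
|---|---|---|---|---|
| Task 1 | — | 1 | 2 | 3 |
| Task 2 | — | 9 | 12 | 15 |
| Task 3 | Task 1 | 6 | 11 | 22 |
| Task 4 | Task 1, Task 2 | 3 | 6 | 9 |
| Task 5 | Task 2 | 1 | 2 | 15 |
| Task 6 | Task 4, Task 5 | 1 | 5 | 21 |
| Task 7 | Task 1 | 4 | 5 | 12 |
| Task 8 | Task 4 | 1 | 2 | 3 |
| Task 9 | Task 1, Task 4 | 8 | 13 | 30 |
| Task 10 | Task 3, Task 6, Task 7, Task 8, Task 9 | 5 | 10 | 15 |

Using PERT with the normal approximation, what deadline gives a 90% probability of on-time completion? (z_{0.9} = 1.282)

te_Task 1 = (1 + 4·2 + 3)/6 = 12/6 = 2; σ²_Task 1 = ((3−1)/6)² = 0.111
te_Task 2 = (9 + 4·12 + 15)/6 = 72/6 = 12; σ²_Task 2 = ((15−9)/6)² = 1.000
te_Task 3 = (6 + 4·11 + 22)/6 = 72/6 = 12; σ²_Task 3 = ((22−6)/6)² = 7.111
te_Task 4 = (3 + 4·6 + 9)/6 = 36/6 = 6; σ²_Task 4 = ((9−3)/6)² = 1.000
te_Task 5 = (1 + 4·2 + 15)/6 = 24/6 = 4; σ²_Task 5 = ((15−1)/6)² = 5.444
te_Task 6 = (1 + 4·5 + 21)/6 = 42/6 = 7; σ²_Task 6 = ((21−1)/6)² = 11.111
te_Task 7 = (4 + 4·5 + 12)/6 = 36/6 = 6; σ²_Task 7 = ((12−4)/6)² = 1.778
te_Task 8 = (1 + 4·2 + 3)/6 = 12/6 = 2; σ²_Task 8 = ((3−1)/6)² = 0.111
te_Task 9 = (8 + 4·13 + 30)/6 = 90/6 = 15; σ²_Task 9 = ((30−8)/6)² = 13.444
te_Task 10 = (5 + 4·10 + 15)/6 = 60/6 = 10; σ²_Task 10 = ((15−5)/6)² = 2.778

Forward pass:
ES_Task 1 = 0; EF_Task 1 = 2
ES_Task 2 = 0; EF_Task 2 = 12
ES_Task 3 = 2; EF_Task 3 = 2+12 = 14
ES_Task 4 = max(EF_Task 1=2, EF_Task 2=12) = 12; EF_Task 4 = 12+6 = 18
ES_Task 5 = 12; EF_Task 5 = 12+4 = 16
ES_Task 6 = max(EF_Task 4=18, EF_Task 5=16) = 18; EF_Task 6 = 18+7 = 25
ES_Task 7 = 2; EF_Task 7 = 2+6 = 8
ES_Task 8 = 18; EF_Task 8 = 18+2 = 20
ES_Task 9 = max(EF_Task 1=2, EF_Task 4=18) = 18; EF_Task 9 = 18+15 = 33
ES_Task 10 = max(EF_Task 3=14, EF_Task 6=25, EF_Task 7=8, EF_Task 8=20, EF_Task 9=33) = 33; EF_Task 10 = 33+10 = 43
Expected project duration μ = 43 days. Critical path: Task 2 → Task 4 → Task 9 → Task 10.

Variance along critical path = 1.000 + 1.000 + 13.444 + 2.778 = 18.222; σ = 4.269 days.
D = μ + z·σ = 43 + 1.282·4.269 = 48.5 days

48.5 days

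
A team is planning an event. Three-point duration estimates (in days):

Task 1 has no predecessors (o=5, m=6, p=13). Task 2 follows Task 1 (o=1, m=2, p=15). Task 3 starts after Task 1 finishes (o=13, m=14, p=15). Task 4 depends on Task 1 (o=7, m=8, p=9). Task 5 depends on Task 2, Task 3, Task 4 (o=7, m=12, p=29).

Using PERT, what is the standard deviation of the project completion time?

3.92 days

te_Task 1 = (5 + 4·6 + 13)/6 = 42/6 = 7; σ²_Task 1 = ((13−5)/6)² = 1.778
te_Task 2 = (1 + 4·2 + 15)/6 = 24/6 = 4; σ²_Task 2 = ((15−1)/6)² = 5.444
te_Task 3 = (13 + 4·14 + 15)/6 = 84/6 = 14; σ²_Task 3 = ((15−13)/6)² = 0.111
te_Task 4 = (7 + 4·8 + 9)/6 = 48/6 = 8; σ²_Task 4 = ((9−7)/6)² = 0.111
te_Task 5 = (7 + 4·12 + 29)/6 = 84/6 = 14; σ²_Task 5 = ((29−7)/6)² = 13.444

Forward pass:
ES_Task 1 = 0; EF_Task 1 = 7
ES_Task 2 = 7; EF_Task 2 = 7+4 = 11
ES_Task 3 = 7; EF_Task 3 = 7+14 = 21
ES_Task 4 = 7; EF_Task 4 = 7+8 = 15
ES_Task 5 = max(EF_Task 2=11, EF_Task 3=21, EF_Task 4=15) = 21; EF_Task 5 = 21+14 = 35
Expected project duration μ = 35 days. Critical path: Task 1 → Task 3 → Task 5.

Variance along critical path = 1.778 + 0.111 + 13.444 = 15.333
σ = √15.333 = 3.916 days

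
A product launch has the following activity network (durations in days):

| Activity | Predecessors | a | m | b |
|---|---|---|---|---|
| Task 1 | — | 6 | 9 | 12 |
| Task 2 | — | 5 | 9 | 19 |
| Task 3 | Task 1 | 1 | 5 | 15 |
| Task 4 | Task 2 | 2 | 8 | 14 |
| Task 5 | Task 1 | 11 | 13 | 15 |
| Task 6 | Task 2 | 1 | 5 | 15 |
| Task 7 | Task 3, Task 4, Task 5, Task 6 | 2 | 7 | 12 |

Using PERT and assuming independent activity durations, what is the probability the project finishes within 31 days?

te_Task 1 = (6 + 4·9 + 12)/6 = 54/6 = 9; σ²_Task 1 = ((12−6)/6)² = 1.000
te_Task 2 = (5 + 4·9 + 19)/6 = 60/6 = 10; σ²_Task 2 = ((19−5)/6)² = 5.444
te_Task 3 = (1 + 4·5 + 15)/6 = 36/6 = 6; σ²_Task 3 = ((15−1)/6)² = 5.444
te_Task 4 = (2 + 4·8 + 14)/6 = 48/6 = 8; σ²_Task 4 = ((14−2)/6)² = 4.000
te_Task 5 = (11 + 4·13 + 15)/6 = 78/6 = 13; σ²_Task 5 = ((15−11)/6)² = 0.444
te_Task 6 = (1 + 4·5 + 15)/6 = 36/6 = 6; σ²_Task 6 = ((15−1)/6)² = 5.444
te_Task 7 = (2 + 4·7 + 12)/6 = 42/6 = 7; σ²_Task 7 = ((12−2)/6)² = 2.778

Forward pass:
ES_Task 1 = 0; EF_Task 1 = 9
ES_Task 2 = 0; EF_Task 2 = 10
ES_Task 3 = 9; EF_Task 3 = 9+6 = 15
ES_Task 4 = 10; EF_Task 4 = 10+8 = 18
ES_Task 5 = 9; EF_Task 5 = 9+13 = 22
ES_Task 6 = 10; EF_Task 6 = 10+6 = 16
ES_Task 7 = max(EF_Task 3=15, EF_Task 4=18, EF_Task 5=22, EF_Task 6=16) = 22; EF_Task 7 = 22+7 = 29
Expected project duration μ = 29 days. Critical path: Task 1 → Task 5 → Task 7.

Variance along critical path = 1.000 + 0.444 + 2.778 = 4.222; σ = √4.222 = 2.055 days.
Z = (31 − 29) / 2.055 = 0.973
P(T ≤ 31) = Φ(0.973) ≈ 0.835

0.835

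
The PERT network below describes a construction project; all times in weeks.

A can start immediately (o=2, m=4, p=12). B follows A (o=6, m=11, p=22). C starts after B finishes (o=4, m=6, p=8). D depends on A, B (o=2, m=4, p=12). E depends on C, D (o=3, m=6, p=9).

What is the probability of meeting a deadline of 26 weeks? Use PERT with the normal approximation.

0.186

te_A = (2 + 4·4 + 12)/6 = 30/6 = 5; σ²_A = ((12−2)/6)² = 2.778
te_B = (6 + 4·11 + 22)/6 = 72/6 = 12; σ²_B = ((22−6)/6)² = 7.111
te_C = (4 + 4·6 + 8)/6 = 36/6 = 6; σ²_C = ((8−4)/6)² = 0.444
te_D = (2 + 4·4 + 12)/6 = 30/6 = 5; σ²_D = ((12−2)/6)² = 2.778
te_E = (3 + 4·6 + 9)/6 = 36/6 = 6; σ²_E = ((9−3)/6)² = 1.000

Forward pass:
ES_A = 0; EF_A = 5
ES_B = 5; EF_B = 5+12 = 17
ES_C = 17; EF_C = 17+6 = 23
ES_D = max(EF_A=5, EF_B=17) = 17; EF_D = 17+5 = 22
ES_E = max(EF_C=23, EF_D=22) = 23; EF_E = 23+6 = 29
Expected project duration μ = 29 weeks. Critical path: A → B → C → E.

Variance along critical path = 2.778 + 7.111 + 0.444 + 1.000 = 11.333; σ = √11.333 = 3.367 weeks.
Z = (26 − 29) / 3.367 = -0.891
P(T ≤ 26) = Φ(-0.891) ≈ 0.186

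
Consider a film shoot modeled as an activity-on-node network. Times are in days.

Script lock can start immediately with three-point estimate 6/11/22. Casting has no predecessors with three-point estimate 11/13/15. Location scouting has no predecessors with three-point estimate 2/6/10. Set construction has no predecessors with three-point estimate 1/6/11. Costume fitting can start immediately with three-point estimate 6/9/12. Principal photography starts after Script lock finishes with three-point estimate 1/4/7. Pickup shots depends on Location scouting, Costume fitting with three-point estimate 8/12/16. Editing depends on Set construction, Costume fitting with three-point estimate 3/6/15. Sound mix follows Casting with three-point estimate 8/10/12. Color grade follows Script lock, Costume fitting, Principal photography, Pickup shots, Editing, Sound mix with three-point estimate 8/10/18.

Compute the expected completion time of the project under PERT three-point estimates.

te_Script lock = (6 + 4·11 + 22)/6 = 72/6 = 12
te_Casting = (11 + 4·13 + 15)/6 = 78/6 = 13
te_Location scouting = (2 + 4·6 + 10)/6 = 36/6 = 6
te_Set construction = (1 + 4·6 + 11)/6 = 36/6 = 6
te_Costume fitting = (6 + 4·9 + 12)/6 = 54/6 = 9
te_Principal photography = (1 + 4·4 + 7)/6 = 24/6 = 4
te_Pickup shots = (8 + 4·12 + 16)/6 = 72/6 = 12
te_Editing = (3 + 4·6 + 15)/6 = 42/6 = 7
te_Sound mix = (8 + 4·10 + 12)/6 = 60/6 = 10
te_Color grade = (8 + 4·10 + 18)/6 = 66/6 = 11

Forward pass:
ES_Script lock = 0; EF_Script lock = 12
ES_Casting = 0; EF_Casting = 13
ES_Location scouting = 0; EF_Location scouting = 6
ES_Set construction = 0; EF_Set construction = 6
ES_Costume fitting = 0; EF_Costume fitting = 9
ES_Principal photography = 12; EF_Principal photography = 12+4 = 16
ES_Pickup shots = max(EF_Location scouting=6, EF_Costume fitting=9) = 9; EF_Pickup shots = 9+12 = 21
ES_Editing = max(EF_Set construction=6, EF_Costume fitting=9) = 9; EF_Editing = 9+7 = 16
ES_Sound mix = 13; EF_Sound mix = 13+10 = 23
ES_Color grade = max(EF_Script lock=12, EF_Costume fitting=9, EF_Principal photography=16, EF_Pickup shots=21, EF_Editing=16, EF_Sound mix=23) = 23; EF_Color grade = 23+11 = 34
Expected project duration μ = 34 days. Critical path: Casting → Sound mix → Color grade.

34 days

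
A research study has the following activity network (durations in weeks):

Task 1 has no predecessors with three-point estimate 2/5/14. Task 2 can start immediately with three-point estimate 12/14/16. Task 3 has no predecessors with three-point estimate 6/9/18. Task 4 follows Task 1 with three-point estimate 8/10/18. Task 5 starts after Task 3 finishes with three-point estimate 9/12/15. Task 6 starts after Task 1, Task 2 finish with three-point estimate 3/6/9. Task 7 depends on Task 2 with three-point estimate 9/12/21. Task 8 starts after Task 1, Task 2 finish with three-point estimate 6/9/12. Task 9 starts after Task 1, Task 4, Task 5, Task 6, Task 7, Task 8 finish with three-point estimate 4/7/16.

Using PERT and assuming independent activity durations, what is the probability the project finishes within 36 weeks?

0.635

te_Task 1 = (2 + 4·5 + 14)/6 = 36/6 = 6; σ²_Task 1 = ((14−2)/6)² = 4.000
te_Task 2 = (12 + 4·14 + 16)/6 = 84/6 = 14; σ²_Task 2 = ((16−12)/6)² = 0.444
te_Task 3 = (6 + 4·9 + 18)/6 = 60/6 = 10; σ²_Task 3 = ((18−6)/6)² = 4.000
te_Task 4 = (8 + 4·10 + 18)/6 = 66/6 = 11; σ²_Task 4 = ((18−8)/6)² = 2.778
te_Task 5 = (9 + 4·12 + 15)/6 = 72/6 = 12; σ²_Task 5 = ((15−9)/6)² = 1.000
te_Task 6 = (3 + 4·6 + 9)/6 = 36/6 = 6; σ²_Task 6 = ((9−3)/6)² = 1.000
te_Task 7 = (9 + 4·12 + 21)/6 = 78/6 = 13; σ²_Task 7 = ((21−9)/6)² = 4.000
te_Task 8 = (6 + 4·9 + 12)/6 = 54/6 = 9; σ²_Task 8 = ((12−6)/6)² = 1.000
te_Task 9 = (4 + 4·7 + 16)/6 = 48/6 = 8; σ²_Task 9 = ((16−4)/6)² = 4.000

Forward pass:
ES_Task 1 = 0; EF_Task 1 = 6
ES_Task 2 = 0; EF_Task 2 = 14
ES_Task 3 = 0; EF_Task 3 = 10
ES_Task 4 = 6; EF_Task 4 = 6+11 = 17
ES_Task 5 = 10; EF_Task 5 = 10+12 = 22
ES_Task 6 = max(EF_Task 1=6, EF_Task 2=14) = 14; EF_Task 6 = 14+6 = 20
ES_Task 7 = 14; EF_Task 7 = 14+13 = 27
ES_Task 8 = max(EF_Task 1=6, EF_Task 2=14) = 14; EF_Task 8 = 14+9 = 23
ES_Task 9 = max(EF_Task 1=6, EF_Task 4=17, EF_Task 5=22, EF_Task 6=20, EF_Task 7=27, EF_Task 8=23) = 27; EF_Task 9 = 27+8 = 35
Expected project duration μ = 35 weeks. Critical path: Task 2 → Task 7 → Task 9.

Variance along critical path = 0.444 + 4.000 + 4.000 = 8.444; σ = √8.444 = 2.906 weeks.
Z = (36 − 35) / 2.906 = 0.344
P(T ≤ 36) = Φ(0.344) ≈ 0.635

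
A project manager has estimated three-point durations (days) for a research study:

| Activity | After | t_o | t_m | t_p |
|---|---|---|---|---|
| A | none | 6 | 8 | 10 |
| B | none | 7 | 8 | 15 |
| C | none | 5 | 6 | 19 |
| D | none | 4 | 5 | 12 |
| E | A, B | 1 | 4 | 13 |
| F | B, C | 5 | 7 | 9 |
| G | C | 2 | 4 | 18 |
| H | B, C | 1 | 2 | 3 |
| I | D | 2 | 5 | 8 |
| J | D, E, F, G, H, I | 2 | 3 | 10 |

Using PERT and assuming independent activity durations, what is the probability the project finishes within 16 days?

te_A = (6 + 4·8 + 10)/6 = 48/6 = 8; σ²_A = ((10−6)/6)² = 0.444
te_B = (7 + 4·8 + 15)/6 = 54/6 = 9; σ²_B = ((15−7)/6)² = 1.778
te_C = (5 + 4·6 + 19)/6 = 48/6 = 8; σ²_C = ((19−5)/6)² = 5.444
te_D = (4 + 4·5 + 12)/6 = 36/6 = 6; σ²_D = ((12−4)/6)² = 1.778
te_E = (1 + 4·4 + 13)/6 = 30/6 = 5; σ²_E = ((13−1)/6)² = 4.000
te_F = (5 + 4·7 + 9)/6 = 42/6 = 7; σ²_F = ((9−5)/6)² = 0.444
te_G = (2 + 4·4 + 18)/6 = 36/6 = 6; σ²_G = ((18−2)/6)² = 7.111
te_H = (1 + 4·2 + 3)/6 = 12/6 = 2; σ²_H = ((3−1)/6)² = 0.111
te_I = (2 + 4·5 + 8)/6 = 30/6 = 5; σ²_I = ((8−2)/6)² = 1.000
te_J = (2 + 4·3 + 10)/6 = 24/6 = 4; σ²_J = ((10−2)/6)² = 1.778

Forward pass:
ES_A = 0; EF_A = 8
ES_B = 0; EF_B = 9
ES_C = 0; EF_C = 8
ES_D = 0; EF_D = 6
ES_E = max(EF_A=8, EF_B=9) = 9; EF_E = 9+5 = 14
ES_F = max(EF_B=9, EF_C=8) = 9; EF_F = 9+7 = 16
ES_G = 8; EF_G = 8+6 = 14
ES_H = max(EF_B=9, EF_C=8) = 9; EF_H = 9+2 = 11
ES_I = 6; EF_I = 6+5 = 11
ES_J = max(EF_D=6, EF_E=14, EF_F=16, EF_G=14, EF_H=11, EF_I=11) = 16; EF_J = 16+4 = 20
Expected project duration μ = 20 days. Critical path: B → F → J.

Variance along critical path = 1.778 + 0.444 + 1.778 = 4.000; σ = √4.000 = 2.000 days.
Z = (16 − 20) / 2.000 = -2.000
P(T ≤ 16) = Φ(-2.000) ≈ 0.023

0.023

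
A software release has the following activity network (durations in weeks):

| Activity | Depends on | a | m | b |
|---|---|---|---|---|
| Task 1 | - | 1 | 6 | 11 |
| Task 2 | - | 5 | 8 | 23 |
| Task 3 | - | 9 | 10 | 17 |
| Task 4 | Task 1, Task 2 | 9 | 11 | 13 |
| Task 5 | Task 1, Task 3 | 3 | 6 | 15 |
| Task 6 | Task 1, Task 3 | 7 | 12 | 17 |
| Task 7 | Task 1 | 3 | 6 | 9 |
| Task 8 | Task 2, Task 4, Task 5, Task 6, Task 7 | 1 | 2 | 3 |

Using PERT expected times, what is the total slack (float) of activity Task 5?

5 weeks

te_Task 1 = (1 + 4·6 + 11)/6 = 36/6 = 6
te_Task 2 = (5 + 4·8 + 23)/6 = 60/6 = 10
te_Task 3 = (9 + 4·10 + 17)/6 = 66/6 = 11
te_Task 4 = (9 + 4·11 + 13)/6 = 66/6 = 11
te_Task 5 = (3 + 4·6 + 15)/6 = 42/6 = 7
te_Task 6 = (7 + 4·12 + 17)/6 = 72/6 = 12
te_Task 7 = (3 + 4·6 + 9)/6 = 36/6 = 6
te_Task 8 = (1 + 4·2 + 3)/6 = 12/6 = 2

Forward pass:
ES_Task 1 = 0; EF_Task 1 = 6
ES_Task 2 = 0; EF_Task 2 = 10
ES_Task 3 = 0; EF_Task 3 = 11
ES_Task 4 = max(EF_Task 1=6, EF_Task 2=10) = 10; EF_Task 4 = 10+11 = 21
ES_Task 5 = max(EF_Task 1=6, EF_Task 3=11) = 11; EF_Task 5 = 11+7 = 18
ES_Task 6 = max(EF_Task 1=6, EF_Task 3=11) = 11; EF_Task 6 = 11+12 = 23
ES_Task 7 = 6; EF_Task 7 = 6+6 = 12
ES_Task 8 = max(EF_Task 2=10, EF_Task 4=21, EF_Task 5=18, EF_Task 6=23, EF_Task 7=12) = 23; EF_Task 8 = 23+2 = 25
Expected project duration μ = 25 weeks. Critical path: Task 3 → Task 6 → Task 8.

Backward pass:
LF_Task 8 = 25; LS_Task 8 = 25−2 = 23
LF_Task 7 = LS_Task 8 = 23; LS_Task 7 = 23−6 = 17
LF_Task 6 = LS_Task 8 = 23; LS_Task 6 = 23−12 = 11
LF_Task 5 = LS_Task 8 = 23; LS_Task 5 = 23−7 = 16
LF_Task 4 = LS_Task 8 = 23; LS_Task 4 = 23−11 = 12
LF_Task 3 = min(LS_Task 5=16, LS_Task 6=11) = 11; LS_Task 3 = 11−11 = 0
LF_Task 2 = min(LS_Task 4=12, LS_Task 8=23) = 12; LS_Task 2 = 12−10 = 2
LF_Task 1 = min(LS_Task 4=12, LS_Task 5=16, LS_Task 6=11, LS_Task 7=17) = 11; LS_Task 1 = 11−6 = 5
Slack_Task 5 = LS_Task 5 − ES_Task 5 = 16 − 11 = 5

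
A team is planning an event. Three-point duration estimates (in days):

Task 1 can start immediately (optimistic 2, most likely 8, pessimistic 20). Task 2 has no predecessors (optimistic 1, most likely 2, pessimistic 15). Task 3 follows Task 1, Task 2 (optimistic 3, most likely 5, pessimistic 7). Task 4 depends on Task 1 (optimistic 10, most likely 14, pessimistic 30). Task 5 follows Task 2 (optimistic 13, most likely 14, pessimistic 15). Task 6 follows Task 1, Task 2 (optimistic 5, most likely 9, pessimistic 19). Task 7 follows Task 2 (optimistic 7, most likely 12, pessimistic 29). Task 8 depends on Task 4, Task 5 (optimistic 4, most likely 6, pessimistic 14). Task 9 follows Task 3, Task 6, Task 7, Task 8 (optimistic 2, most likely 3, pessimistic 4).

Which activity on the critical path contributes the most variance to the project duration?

te_Task 1 = (2 + 4·8 + 20)/6 = 54/6 = 9; σ²_Task 1 = ((20−2)/6)² = 9.000
te_Task 2 = (1 + 4·2 + 15)/6 = 24/6 = 4; σ²_Task 2 = ((15−1)/6)² = 5.444
te_Task 3 = (3 + 4·5 + 7)/6 = 30/6 = 5; σ²_Task 3 = ((7−3)/6)² = 0.444
te_Task 4 = (10 + 4·14 + 30)/6 = 96/6 = 16; σ²_Task 4 = ((30−10)/6)² = 11.111
te_Task 5 = (13 + 4·14 + 15)/6 = 84/6 = 14; σ²_Task 5 = ((15−13)/6)² = 0.111
te_Task 6 = (5 + 4·9 + 19)/6 = 60/6 = 10; σ²_Task 6 = ((19−5)/6)² = 5.444
te_Task 7 = (7 + 4·12 + 29)/6 = 84/6 = 14; σ²_Task 7 = ((29−7)/6)² = 13.444
te_Task 8 = (4 + 4·6 + 14)/6 = 42/6 = 7; σ²_Task 8 = ((14−4)/6)² = 2.778
te_Task 9 = (2 + 4·3 + 4)/6 = 18/6 = 3; σ²_Task 9 = ((4−2)/6)² = 0.111

Forward pass:
ES_Task 1 = 0; EF_Task 1 = 9
ES_Task 2 = 0; EF_Task 2 = 4
ES_Task 3 = max(EF_Task 1=9, EF_Task 2=4) = 9; EF_Task 3 = 9+5 = 14
ES_Task 4 = 9; EF_Task 4 = 9+16 = 25
ES_Task 5 = 4; EF_Task 5 = 4+14 = 18
ES_Task 6 = max(EF_Task 1=9, EF_Task 2=4) = 9; EF_Task 6 = 9+10 = 19
ES_Task 7 = 4; EF_Task 7 = 4+14 = 18
ES_Task 8 = max(EF_Task 4=25, EF_Task 5=18) = 25; EF_Task 8 = 25+7 = 32
ES_Task 9 = max(EF_Task 3=14, EF_Task 6=19, EF_Task 7=18, EF_Task 8=32) = 32; EF_Task 9 = 32+3 = 35
Expected project duration μ = 35 days. Critical path: Task 1 → Task 4 → Task 8 → Task 9.

Variances on critical path: σ²_Task 1=9.000, σ²_Task 4=11.111, σ²_Task 8=2.778, σ²_Task 9=0.111.
Largest is σ²_Task 4 = 11.111.

Task 4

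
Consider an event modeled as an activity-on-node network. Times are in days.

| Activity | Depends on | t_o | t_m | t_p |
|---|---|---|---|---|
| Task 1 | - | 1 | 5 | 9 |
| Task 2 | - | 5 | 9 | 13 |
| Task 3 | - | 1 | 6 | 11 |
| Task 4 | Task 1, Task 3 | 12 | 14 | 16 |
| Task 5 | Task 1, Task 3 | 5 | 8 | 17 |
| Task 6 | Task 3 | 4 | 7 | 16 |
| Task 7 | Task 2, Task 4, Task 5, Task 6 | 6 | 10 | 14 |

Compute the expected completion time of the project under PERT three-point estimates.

te_Task 1 = (1 + 4·5 + 9)/6 = 30/6 = 5
te_Task 2 = (5 + 4·9 + 13)/6 = 54/6 = 9
te_Task 3 = (1 + 4·6 + 11)/6 = 36/6 = 6
te_Task 4 = (12 + 4·14 + 16)/6 = 84/6 = 14
te_Task 5 = (5 + 4·8 + 17)/6 = 54/6 = 9
te_Task 6 = (4 + 4·7 + 16)/6 = 48/6 = 8
te_Task 7 = (6 + 4·10 + 14)/6 = 60/6 = 10

Forward pass:
ES_Task 1 = 0; EF_Task 1 = 5
ES_Task 2 = 0; EF_Task 2 = 9
ES_Task 3 = 0; EF_Task 3 = 6
ES_Task 4 = max(EF_Task 1=5, EF_Task 3=6) = 6; EF_Task 4 = 6+14 = 20
ES_Task 5 = max(EF_Task 1=5, EF_Task 3=6) = 6; EF_Task 5 = 6+9 = 15
ES_Task 6 = 6; EF_Task 6 = 6+8 = 14
ES_Task 7 = max(EF_Task 2=9, EF_Task 4=20, EF_Task 5=15, EF_Task 6=14) = 20; EF_Task 7 = 20+10 = 30
Expected project duration μ = 30 days. Critical path: Task 3 → Task 4 → Task 7.

30 days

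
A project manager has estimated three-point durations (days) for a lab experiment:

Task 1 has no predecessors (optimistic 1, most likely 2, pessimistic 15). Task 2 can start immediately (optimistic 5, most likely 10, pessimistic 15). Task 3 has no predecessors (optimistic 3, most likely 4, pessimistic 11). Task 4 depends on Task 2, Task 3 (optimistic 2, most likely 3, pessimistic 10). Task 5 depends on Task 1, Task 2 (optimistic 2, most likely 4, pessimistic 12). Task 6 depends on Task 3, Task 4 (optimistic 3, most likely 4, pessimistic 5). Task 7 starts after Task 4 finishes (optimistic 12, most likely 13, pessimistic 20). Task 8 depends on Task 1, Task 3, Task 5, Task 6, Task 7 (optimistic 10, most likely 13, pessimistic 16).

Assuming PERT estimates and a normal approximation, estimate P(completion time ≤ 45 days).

0.930

te_Task 1 = (1 + 4·2 + 15)/6 = 24/6 = 4; σ²_Task 1 = ((15−1)/6)² = 5.444
te_Task 2 = (5 + 4·10 + 15)/6 = 60/6 = 10; σ²_Task 2 = ((15−5)/6)² = 2.778
te_Task 3 = (3 + 4·4 + 11)/6 = 30/6 = 5; σ²_Task 3 = ((11−3)/6)² = 1.778
te_Task 4 = (2 + 4·3 + 10)/6 = 24/6 = 4; σ²_Task 4 = ((10−2)/6)² = 1.778
te_Task 5 = (2 + 4·4 + 12)/6 = 30/6 = 5; σ²_Task 5 = ((12−2)/6)² = 2.778
te_Task 6 = (3 + 4·4 + 5)/6 = 24/6 = 4; σ²_Task 6 = ((5−3)/6)² = 0.111
te_Task 7 = (12 + 4·13 + 20)/6 = 84/6 = 14; σ²_Task 7 = ((20−12)/6)² = 1.778
te_Task 8 = (10 + 4·13 + 16)/6 = 78/6 = 13; σ²_Task 8 = ((16−10)/6)² = 1.000

Forward pass:
ES_Task 1 = 0; EF_Task 1 = 4
ES_Task 2 = 0; EF_Task 2 = 10
ES_Task 3 = 0; EF_Task 3 = 5
ES_Task 4 = max(EF_Task 2=10, EF_Task 3=5) = 10; EF_Task 4 = 10+4 = 14
ES_Task 5 = max(EF_Task 1=4, EF_Task 2=10) = 10; EF_Task 5 = 10+5 = 15
ES_Task 6 = max(EF_Task 3=5, EF_Task 4=14) = 14; EF_Task 6 = 14+4 = 18
ES_Task 7 = 14; EF_Task 7 = 14+14 = 28
ES_Task 8 = max(EF_Task 1=4, EF_Task 3=5, EF_Task 5=15, EF_Task 6=18, EF_Task 7=28) = 28; EF_Task 8 = 28+13 = 41
Expected project duration μ = 41 days. Critical path: Task 2 → Task 4 → Task 7 → Task 8.

Variance along critical path = 2.778 + 1.778 + 1.778 + 1.000 = 7.333; σ = √7.333 = 2.708 days.
Z = (45 − 41) / 2.708 = 1.477
P(T ≤ 45) = Φ(1.477) ≈ 0.930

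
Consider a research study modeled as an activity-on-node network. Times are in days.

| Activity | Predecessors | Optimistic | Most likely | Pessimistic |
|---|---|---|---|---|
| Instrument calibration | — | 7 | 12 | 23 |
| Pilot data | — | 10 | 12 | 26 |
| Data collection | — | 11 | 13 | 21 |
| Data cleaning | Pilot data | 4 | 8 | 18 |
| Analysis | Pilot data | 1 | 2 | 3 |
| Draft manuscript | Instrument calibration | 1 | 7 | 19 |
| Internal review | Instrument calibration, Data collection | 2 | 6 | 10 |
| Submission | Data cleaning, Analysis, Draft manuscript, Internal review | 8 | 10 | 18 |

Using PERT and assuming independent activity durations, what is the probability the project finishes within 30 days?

0.154

te_Instrument calibration = (7 + 4·12 + 23)/6 = 78/6 = 13; σ²_Instrument calibration = ((23−7)/6)² = 7.111
te_Pilot data = (10 + 4·12 + 26)/6 = 84/6 = 14; σ²_Pilot data = ((26−10)/6)² = 7.111
te_Data collection = (11 + 4·13 + 21)/6 = 84/6 = 14; σ²_Data collection = ((21−11)/6)² = 2.778
te_Data cleaning = (4 + 4·8 + 18)/6 = 54/6 = 9; σ²_Data cleaning = ((18−4)/6)² = 5.444
te_Analysis = (1 + 4·2 + 3)/6 = 12/6 = 2; σ²_Analysis = ((3−1)/6)² = 0.111
te_Draft manuscript = (1 + 4·7 + 19)/6 = 48/6 = 8; σ²_Draft manuscript = ((19−1)/6)² = 9.000
te_Internal review = (2 + 4·6 + 10)/6 = 36/6 = 6; σ²_Internal review = ((10−2)/6)² = 1.778
te_Submission = (8 + 4·10 + 18)/6 = 66/6 = 11; σ²_Submission = ((18−8)/6)² = 2.778

Forward pass:
ES_Instrument calibration = 0; EF_Instrument calibration = 13
ES_Pilot data = 0; EF_Pilot data = 14
ES_Data collection = 0; EF_Data collection = 14
ES_Data cleaning = 14; EF_Data cleaning = 14+9 = 23
ES_Analysis = 14; EF_Analysis = 14+2 = 16
ES_Draft manuscript = 13; EF_Draft manuscript = 13+8 = 21
ES_Internal review = max(EF_Instrument calibration=13, EF_Data collection=14) = 14; EF_Internal review = 14+6 = 20
ES_Submission = max(EF_Data cleaning=23, EF_Analysis=16, EF_Draft manuscript=21, EF_Internal review=20) = 23; EF_Submission = 23+11 = 34
Expected project duration μ = 34 days. Critical path: Pilot data → Data cleaning → Submission.

Variance along critical path = 7.111 + 5.444 + 2.778 = 15.333; σ = √15.333 = 3.916 days.
Z = (30 − 34) / 3.916 = -1.022
P(T ≤ 30) = Φ(-1.022) ≈ 0.154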